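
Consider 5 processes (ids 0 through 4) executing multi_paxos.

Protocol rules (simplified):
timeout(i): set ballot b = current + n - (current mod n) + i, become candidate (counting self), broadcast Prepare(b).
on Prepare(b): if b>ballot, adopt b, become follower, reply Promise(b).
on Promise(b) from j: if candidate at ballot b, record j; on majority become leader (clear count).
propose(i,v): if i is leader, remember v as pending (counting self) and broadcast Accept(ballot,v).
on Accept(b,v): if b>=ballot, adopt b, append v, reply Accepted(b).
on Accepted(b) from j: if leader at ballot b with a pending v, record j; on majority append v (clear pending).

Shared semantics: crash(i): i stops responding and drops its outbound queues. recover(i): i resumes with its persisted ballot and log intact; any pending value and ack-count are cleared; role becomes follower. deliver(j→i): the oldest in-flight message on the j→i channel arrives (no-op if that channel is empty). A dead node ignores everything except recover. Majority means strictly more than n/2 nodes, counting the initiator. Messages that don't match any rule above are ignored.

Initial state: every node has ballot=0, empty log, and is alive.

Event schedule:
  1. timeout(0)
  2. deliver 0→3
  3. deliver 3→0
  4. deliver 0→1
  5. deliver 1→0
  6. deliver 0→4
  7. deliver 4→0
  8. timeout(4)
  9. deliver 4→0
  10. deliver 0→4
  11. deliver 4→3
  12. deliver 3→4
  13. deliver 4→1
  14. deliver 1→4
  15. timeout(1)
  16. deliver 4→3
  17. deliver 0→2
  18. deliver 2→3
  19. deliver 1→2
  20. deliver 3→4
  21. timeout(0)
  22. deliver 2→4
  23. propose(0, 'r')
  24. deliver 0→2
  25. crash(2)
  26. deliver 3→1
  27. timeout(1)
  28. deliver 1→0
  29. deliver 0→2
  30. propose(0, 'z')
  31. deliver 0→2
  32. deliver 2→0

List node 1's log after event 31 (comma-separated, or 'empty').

[1] timeout(0) → N0(cand b5 [-])
[2] deliver 0→3 → N3(foll b5 [-])
[3] deliver 3→0 → ∅
[4] deliver 0→1 → N1(foll b5 [-])
[5] deliver 1→0 → N0(lead b5 [-])
[6] deliver 0→4 → N4(foll b5 [-])
[7] deliver 4→0 → ∅
[8] timeout(4) → N4(cand b14 [-])
[9] deliver 4→0 → N0(foll b14 [-])
[10] deliver 0→4 → ∅
[11] deliver 4→3 → N3(foll b14 [-])
[12] deliver 3→4 → N4(lead b14 [-])
[13] deliver 4→1 → N1(foll b14 [-])
[14] deliver 1→4 → ∅
[15] timeout(1) → N1(cand b16 [-])
[16] deliver 4→3 → ∅
[17] deliver 0→2 → N2(foll b5 [-])
[18] deliver 2→3 → ∅
[19] deliver 1→2 → N2(foll b16 [-])
[20] deliver 3→4 → ∅
[21] timeout(0) → N0(cand b15 [-])
[22] deliver 2→4 → ∅
[23] propose(0,'r') → ∅
[24] deliver 0→2 → ∅
[25] crash(2) → N2(✗foll b16 [-])
[26] deliver 3→1 → ∅
[27] timeout(1) → N1(cand b21 [-])
[28] deliver 1→0 → N0(foll b16 [-])
[29] deliver 0→2 → ∅
[30] propose(0,'z') → ∅
[31] deliver 0→2 → ∅

empty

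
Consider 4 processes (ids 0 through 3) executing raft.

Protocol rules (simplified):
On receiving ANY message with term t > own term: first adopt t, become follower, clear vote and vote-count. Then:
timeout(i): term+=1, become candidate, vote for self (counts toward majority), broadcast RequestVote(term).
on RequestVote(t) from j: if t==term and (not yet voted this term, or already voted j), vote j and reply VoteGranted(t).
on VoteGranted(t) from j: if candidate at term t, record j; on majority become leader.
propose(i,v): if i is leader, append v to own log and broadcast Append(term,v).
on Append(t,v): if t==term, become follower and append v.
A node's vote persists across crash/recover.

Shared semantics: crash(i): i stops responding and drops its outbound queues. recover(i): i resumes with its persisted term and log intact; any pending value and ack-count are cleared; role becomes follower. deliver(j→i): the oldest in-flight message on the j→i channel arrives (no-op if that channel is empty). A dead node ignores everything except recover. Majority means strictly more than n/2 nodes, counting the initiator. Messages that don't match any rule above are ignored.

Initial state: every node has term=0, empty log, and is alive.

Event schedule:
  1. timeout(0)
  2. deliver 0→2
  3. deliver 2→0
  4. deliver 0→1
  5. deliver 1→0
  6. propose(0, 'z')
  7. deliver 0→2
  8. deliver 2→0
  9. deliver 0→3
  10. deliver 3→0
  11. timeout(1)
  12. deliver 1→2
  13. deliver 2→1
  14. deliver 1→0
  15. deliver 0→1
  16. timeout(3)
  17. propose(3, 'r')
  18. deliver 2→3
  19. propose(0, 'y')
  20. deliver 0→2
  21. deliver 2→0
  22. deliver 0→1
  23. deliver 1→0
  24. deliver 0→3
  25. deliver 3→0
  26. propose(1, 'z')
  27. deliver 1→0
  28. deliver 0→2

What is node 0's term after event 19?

e1 timeout(0): 0[cand,t=1,-]
e2 deliver 0→2: 2[foll,t=1,-]
e3 deliver 2→0: ·
e4 deliver 0→1: 1[foll,t=1,-]
e5 deliver 1→0: 0[lead,t=1,-]
e6 propose(0,'z'): 0[lead,t=1,z]
e7 deliver 0→2: 2[foll,t=1,z]
e8 deliver 2→0: ·
e9 deliver 0→3: 3[foll,t=1,-]
e10 deliver 3→0: ·
e11 timeout(1): 1[cand,t=2,-]
e12 deliver 1→2: 2[foll,t=2,z]
e13 deliver 2→1: ·
e14 deliver 1→0: 0[foll,t=2,z]
e15 deliver 0→1: ·
e16 timeout(3): 3[cand,t=2,-]
e17 propose(3,'r'): ·
e18 deliver 2→3: ·
e19 propose(0,'y'): ·

2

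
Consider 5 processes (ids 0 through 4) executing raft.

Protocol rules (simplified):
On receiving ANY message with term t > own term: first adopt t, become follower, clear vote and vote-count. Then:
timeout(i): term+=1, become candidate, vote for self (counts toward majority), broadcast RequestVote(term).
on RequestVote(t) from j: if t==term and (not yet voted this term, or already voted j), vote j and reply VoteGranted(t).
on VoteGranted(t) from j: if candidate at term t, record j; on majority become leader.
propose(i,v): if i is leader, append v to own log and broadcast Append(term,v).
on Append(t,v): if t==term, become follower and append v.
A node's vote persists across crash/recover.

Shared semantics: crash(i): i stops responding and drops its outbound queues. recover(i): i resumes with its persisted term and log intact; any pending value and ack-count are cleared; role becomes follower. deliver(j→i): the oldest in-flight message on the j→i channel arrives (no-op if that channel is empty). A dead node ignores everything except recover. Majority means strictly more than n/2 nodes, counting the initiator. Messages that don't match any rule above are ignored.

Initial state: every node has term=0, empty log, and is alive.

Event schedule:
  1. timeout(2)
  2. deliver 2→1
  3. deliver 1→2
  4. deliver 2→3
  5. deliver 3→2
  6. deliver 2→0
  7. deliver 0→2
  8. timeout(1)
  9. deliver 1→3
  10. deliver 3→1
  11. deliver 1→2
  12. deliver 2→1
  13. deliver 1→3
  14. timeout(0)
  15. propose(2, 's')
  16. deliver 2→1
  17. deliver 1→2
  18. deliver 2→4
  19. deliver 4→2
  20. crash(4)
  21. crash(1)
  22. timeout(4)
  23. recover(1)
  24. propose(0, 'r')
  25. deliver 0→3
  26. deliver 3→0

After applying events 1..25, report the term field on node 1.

step 1 timeout(2): 2={cand,t=1,log=-}
step 2 deliver 2→1: 1={foll,t=1,log=-}
step 3 deliver 1→2: —
step 4 deliver 2→3: 3={foll,t=1,log=-}
step 5 deliver 3→2: 2={lead,t=1,log=-}
step 6 deliver 2→0: 0={foll,t=1,log=-}
step 7 deliver 0→2: —
step 8 timeout(1): 1={cand,t=2,log=-}
step 9 deliver 1→3: 3={foll,t=2,log=-}
step 10 deliver 3→1: —
step 11 deliver 1→2: 2={foll,t=2,log=-}
step 12 deliver 2→1: 1={lead,t=2,log=-}
step 13 deliver 1→3: —
step 14 timeout(0): 0={cand,t=2,log=-}
step 15 propose(2,'s'): —
step 16 deliver 2→1: —
step 17 deliver 1→2: —
step 18 deliver 2→4: 4={foll,t=1,log=-}
step 19 deliver 4→2: —
step 20 crash(4): 4={✗foll,t=1,log=-}
step 21 crash(1): 1={✗lead,t=2,log=-}
step 22 timeout(4): —
step 23 recover(1): 1={foll,t=2,log=-}
step 24 propose(0,'r'): —
step 25 deliver 0→3: —

2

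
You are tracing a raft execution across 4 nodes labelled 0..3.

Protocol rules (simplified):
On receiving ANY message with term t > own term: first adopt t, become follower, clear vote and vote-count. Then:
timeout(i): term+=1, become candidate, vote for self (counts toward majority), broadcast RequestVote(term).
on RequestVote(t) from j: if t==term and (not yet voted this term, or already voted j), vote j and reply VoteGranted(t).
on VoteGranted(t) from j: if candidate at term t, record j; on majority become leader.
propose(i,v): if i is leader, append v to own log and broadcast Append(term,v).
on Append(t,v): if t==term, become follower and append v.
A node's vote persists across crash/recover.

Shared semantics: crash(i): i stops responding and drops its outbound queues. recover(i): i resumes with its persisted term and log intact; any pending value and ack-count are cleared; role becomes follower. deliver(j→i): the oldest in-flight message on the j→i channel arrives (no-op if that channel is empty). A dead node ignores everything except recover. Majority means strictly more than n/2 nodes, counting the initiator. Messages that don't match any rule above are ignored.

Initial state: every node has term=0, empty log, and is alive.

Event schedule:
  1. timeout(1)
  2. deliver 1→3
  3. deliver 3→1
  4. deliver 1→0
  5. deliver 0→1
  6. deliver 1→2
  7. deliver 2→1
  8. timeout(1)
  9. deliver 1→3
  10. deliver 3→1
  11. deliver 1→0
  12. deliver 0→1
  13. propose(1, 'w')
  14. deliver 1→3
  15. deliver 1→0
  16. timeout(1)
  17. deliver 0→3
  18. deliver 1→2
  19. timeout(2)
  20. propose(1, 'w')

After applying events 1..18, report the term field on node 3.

1. timeout(1):  <1:cand t1 ->
2. deliver 1→3:  <3:foll t1 ->
3. deliver 3→1:  nop
4. deliver 1→0:  <0:foll t1 ->
5. deliver 0→1:  <1:lead t1 ->
6. deliver 1→2:  <2:foll t1 ->
7. deliver 2→1:  nop
8. timeout(1):  <1:cand t2 ->
9. deliver 1→3:  <3:foll t2 ->
10. deliver 3→1:  nop
11. deliver 1→0:  <0:foll t2 ->
12. deliver 0→1:  <1:lead t2 ->
13. propose(1,'w'):  <1:lead t2 w>
14. deliver 1→3:  <3:foll t2 w>
15. deliver 1→0:  <0:foll t2 w>
16. timeout(1):  <1:cand t3 w>
17. deliver 0→3:  nop
18. deliver 1→2:  <2:foll t2 ->

2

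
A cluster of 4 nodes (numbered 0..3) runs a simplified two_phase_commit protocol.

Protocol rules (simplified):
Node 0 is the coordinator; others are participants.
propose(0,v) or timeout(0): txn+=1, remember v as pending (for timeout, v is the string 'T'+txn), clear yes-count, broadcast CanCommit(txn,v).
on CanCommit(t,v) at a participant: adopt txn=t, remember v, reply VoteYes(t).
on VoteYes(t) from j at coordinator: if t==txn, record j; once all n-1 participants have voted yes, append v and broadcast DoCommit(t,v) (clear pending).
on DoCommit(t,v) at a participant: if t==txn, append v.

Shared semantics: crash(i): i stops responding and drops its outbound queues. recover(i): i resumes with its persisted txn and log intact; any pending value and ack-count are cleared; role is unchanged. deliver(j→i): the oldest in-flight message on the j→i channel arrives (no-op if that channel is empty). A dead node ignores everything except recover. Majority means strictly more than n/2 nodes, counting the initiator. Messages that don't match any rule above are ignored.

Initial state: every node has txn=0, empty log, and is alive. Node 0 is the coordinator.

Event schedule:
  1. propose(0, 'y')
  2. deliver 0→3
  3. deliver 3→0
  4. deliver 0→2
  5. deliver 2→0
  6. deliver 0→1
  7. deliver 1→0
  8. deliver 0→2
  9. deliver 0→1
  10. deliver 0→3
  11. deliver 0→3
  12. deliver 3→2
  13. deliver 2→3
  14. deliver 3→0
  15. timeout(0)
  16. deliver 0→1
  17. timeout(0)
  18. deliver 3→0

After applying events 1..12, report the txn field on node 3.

1

step 1 propose(0,'y'): 0={coor,t=1,log=-}
step 2 deliver 0→3: 3={part,t=1,log=-}
step 3 deliver 3→0: —
step 4 deliver 0→2: 2={part,t=1,log=-}
step 5 deliver 2→0: —
step 6 deliver 0→1: 1={part,t=1,log=-}
step 7 deliver 1→0: 0={coor,t=1,log=y}
step 8 deliver 0→2: 2={part,t=1,log=y}
step 9 deliver 0→1: 1={part,t=1,log=y}
step 10 deliver 0→3: 3={part,t=1,log=y}
step 11 deliver 0→3: —
step 12 deliver 3→2: —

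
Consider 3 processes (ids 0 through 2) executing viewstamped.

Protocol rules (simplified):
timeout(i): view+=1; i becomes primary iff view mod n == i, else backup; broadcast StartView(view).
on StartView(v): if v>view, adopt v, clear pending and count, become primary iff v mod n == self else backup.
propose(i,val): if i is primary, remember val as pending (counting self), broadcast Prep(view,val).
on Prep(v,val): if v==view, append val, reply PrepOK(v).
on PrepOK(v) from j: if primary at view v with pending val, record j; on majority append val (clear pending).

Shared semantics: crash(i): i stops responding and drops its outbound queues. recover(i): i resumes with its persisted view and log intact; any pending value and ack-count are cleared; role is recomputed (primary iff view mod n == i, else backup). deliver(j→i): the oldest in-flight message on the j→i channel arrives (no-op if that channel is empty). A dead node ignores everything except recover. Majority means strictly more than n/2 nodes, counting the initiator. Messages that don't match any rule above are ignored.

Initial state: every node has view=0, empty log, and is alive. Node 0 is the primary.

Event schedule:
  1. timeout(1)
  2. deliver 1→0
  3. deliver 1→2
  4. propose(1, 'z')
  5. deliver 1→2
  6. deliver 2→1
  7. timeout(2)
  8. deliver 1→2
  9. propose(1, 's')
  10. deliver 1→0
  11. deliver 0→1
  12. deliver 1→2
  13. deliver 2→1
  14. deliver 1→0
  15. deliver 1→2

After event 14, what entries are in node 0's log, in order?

z,s

1. timeout(1):  <1:prim v1 ->
2. deliver 1→0:  <0:back v1 ->
3. deliver 1→2:  <2:back v1 ->
4. propose(1,'z'):  nop
5. deliver 1→2:  <2:back v1 z>
6. deliver 2→1:  <1:prim v1 z>
7. timeout(2):  <2:prim v2 z>
8. deliver 1→2:  nop
9. propose(1,'s'):  nop
10. deliver 1→0:  <0:back v1 z>
11. deliver 0→1:  <1:prim v1 z,s>
12. deliver 1→2:  nop
13. deliver 2→1:  <1:back v2 z,s>
14. deliver 1→0:  <0:back v1 z,s>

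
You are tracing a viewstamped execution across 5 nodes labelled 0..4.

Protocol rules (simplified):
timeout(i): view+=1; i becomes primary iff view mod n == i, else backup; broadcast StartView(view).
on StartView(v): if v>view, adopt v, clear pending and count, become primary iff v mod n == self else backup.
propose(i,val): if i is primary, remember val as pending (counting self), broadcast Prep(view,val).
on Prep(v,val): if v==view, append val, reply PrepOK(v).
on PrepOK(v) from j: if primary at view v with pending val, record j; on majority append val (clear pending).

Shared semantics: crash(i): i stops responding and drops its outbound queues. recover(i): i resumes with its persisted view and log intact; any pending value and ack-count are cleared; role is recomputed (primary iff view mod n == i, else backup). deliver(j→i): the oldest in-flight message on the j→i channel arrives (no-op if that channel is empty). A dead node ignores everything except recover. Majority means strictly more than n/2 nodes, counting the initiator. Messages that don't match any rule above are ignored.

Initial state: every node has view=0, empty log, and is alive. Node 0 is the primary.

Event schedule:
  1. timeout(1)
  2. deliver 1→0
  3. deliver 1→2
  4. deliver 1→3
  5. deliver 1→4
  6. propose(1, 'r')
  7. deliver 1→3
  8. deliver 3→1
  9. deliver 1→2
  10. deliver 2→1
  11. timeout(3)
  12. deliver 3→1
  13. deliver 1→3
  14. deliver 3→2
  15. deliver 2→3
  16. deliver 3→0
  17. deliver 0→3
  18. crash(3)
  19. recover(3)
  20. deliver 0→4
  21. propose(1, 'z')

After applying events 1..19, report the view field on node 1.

2

step 1 timeout(1): 1={prim,v=1,log=-}
step 2 deliver 1→0: 0={back,v=1,log=-}
step 3 deliver 1→2: 2={back,v=1,log=-}
step 4 deliver 1→3: 3={back,v=1,log=-}
step 5 deliver 1→4: 4={back,v=1,log=-}
step 6 propose(1,'r'): —
step 7 deliver 1→3: 3={back,v=1,log=r}
step 8 deliver 3→1: —
step 9 deliver 1→2: 2={back,v=1,log=r}
step 10 deliver 2→1: 1={prim,v=1,log=r}
step 11 timeout(3): 3={back,v=2,log=r}
step 12 deliver 3→1: 1={back,v=2,log=r}
step 13 deliver 1→3: —
step 14 deliver 3→2: 2={prim,v=2,log=r}
step 15 deliver 2→3: —
step 16 deliver 3→0: 0={back,v=2,log=-}
step 17 deliver 0→3: —
step 18 crash(3): 3={✗back,v=2,log=r}
step 19 recover(3): 3={back,v=2,log=r}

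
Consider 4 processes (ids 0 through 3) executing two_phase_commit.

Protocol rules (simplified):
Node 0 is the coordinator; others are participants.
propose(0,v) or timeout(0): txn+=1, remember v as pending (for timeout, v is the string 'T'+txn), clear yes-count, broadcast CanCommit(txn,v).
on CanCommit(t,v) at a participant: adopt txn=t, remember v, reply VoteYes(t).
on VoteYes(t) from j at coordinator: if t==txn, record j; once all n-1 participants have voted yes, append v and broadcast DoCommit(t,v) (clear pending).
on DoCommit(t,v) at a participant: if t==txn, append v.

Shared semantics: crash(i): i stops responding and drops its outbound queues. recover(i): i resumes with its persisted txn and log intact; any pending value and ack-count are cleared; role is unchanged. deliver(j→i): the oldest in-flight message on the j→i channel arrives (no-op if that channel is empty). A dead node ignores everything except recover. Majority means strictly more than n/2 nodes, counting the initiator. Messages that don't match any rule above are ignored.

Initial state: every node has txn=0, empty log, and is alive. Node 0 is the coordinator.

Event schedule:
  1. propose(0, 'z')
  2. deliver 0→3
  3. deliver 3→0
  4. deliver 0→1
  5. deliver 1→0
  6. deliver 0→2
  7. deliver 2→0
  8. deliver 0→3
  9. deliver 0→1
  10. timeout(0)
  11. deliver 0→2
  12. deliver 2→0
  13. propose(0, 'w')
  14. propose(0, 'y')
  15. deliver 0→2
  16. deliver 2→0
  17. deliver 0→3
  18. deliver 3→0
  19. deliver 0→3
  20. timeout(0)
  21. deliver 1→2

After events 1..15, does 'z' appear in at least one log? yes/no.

after 1 — propose(0,'z'): n0:coor/t1/[-]
after 2 — deliver 0→3: n3:part/t1/[-]
after 3 — deliver 3→0: ·
after 4 — deliver 0→1: n1:part/t1/[-]
after 5 — deliver 1→0: ·
after 6 — deliver 0→2: n2:part/t1/[-]
after 7 — deliver 2→0: n0:coor/t1/[z]
after 8 — deliver 0→3: n3:part/t1/[z]
after 9 — deliver 0→1: n1:part/t1/[z]
after 10 — timeout(0): n0:coor/t2/[z]
after 11 — deliver 0→2: n2:part/t1/[z]
after 12 — deliver 2→0: ·
after 13 — propose(0,'w'): n0:coor/t3/[z]
after 14 — propose(0,'y'): n0:coor/t4/[z]
after 15 — deliver 0→2: n2:part/t2/[z]

yes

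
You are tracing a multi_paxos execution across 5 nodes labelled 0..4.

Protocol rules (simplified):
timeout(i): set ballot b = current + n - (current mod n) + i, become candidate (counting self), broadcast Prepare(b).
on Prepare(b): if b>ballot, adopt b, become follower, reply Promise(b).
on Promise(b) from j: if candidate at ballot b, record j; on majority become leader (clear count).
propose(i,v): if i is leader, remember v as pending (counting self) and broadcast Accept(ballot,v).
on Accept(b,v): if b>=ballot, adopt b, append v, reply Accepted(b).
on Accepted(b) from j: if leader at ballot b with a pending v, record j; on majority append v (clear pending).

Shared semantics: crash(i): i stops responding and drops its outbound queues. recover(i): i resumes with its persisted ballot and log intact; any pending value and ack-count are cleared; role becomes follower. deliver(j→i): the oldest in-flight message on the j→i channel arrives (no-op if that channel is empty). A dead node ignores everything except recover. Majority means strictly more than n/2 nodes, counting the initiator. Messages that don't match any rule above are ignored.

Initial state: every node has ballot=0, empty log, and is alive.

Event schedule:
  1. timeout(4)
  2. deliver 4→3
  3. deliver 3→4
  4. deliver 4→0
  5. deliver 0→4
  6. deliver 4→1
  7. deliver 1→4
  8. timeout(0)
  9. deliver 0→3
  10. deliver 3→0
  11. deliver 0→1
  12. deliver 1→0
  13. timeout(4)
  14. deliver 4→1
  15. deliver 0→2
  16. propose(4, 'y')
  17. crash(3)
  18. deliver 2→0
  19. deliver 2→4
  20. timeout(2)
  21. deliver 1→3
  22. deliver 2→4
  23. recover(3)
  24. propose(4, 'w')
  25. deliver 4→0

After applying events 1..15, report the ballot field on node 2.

10

[1] timeout(4) → N4(cand b9 [-])
[2] deliver 4→3 → N3(foll b9 [-])
[3] deliver 3→4 → ∅
[4] deliver 4→0 → N0(foll b9 [-])
[5] deliver 0→4 → N4(lead b9 [-])
[6] deliver 4→1 → N1(foll b9 [-])
[7] deliver 1→4 → ∅
[8] timeout(0) → N0(cand b10 [-])
[9] deliver 0→3 → N3(foll b10 [-])
[10] deliver 3→0 → ∅
[11] deliver 0→1 → N1(foll b10 [-])
[12] deliver 1→0 → N0(lead b10 [-])
[13] timeout(4) → N4(cand b14 [-])
[14] deliver 4→1 → N1(foll b14 [-])
[15] deliver 0→2 → N2(foll b10 [-])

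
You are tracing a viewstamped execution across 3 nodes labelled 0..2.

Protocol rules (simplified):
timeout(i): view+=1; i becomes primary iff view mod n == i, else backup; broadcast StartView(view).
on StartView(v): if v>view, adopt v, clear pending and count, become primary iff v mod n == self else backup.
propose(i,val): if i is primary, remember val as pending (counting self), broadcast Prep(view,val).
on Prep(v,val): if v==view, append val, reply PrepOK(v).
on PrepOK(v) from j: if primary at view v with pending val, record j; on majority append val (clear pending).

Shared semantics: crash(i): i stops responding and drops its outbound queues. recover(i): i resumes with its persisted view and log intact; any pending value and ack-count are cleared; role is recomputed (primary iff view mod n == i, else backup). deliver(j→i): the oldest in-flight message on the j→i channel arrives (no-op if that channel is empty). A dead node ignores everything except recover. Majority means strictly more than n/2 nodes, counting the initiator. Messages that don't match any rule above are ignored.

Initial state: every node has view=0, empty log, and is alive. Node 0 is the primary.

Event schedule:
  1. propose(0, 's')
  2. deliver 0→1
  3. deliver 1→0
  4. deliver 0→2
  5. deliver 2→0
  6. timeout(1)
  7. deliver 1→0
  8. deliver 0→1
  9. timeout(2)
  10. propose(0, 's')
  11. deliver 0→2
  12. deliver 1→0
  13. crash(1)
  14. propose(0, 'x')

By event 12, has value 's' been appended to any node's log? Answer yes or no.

yes

step 1 propose(0,'s'): —
step 2 deliver 0→1: 1={back,v=0,log=s}
step 3 deliver 1→0: 0={prim,v=0,log=s}
step 4 deliver 0→2: 2={back,v=0,log=s}
step 5 deliver 2→0: —
step 6 timeout(1): 1={prim,v=1,log=s}
step 7 deliver 1→0: 0={back,v=1,log=s}
step 8 deliver 0→1: —
step 9 timeout(2): 2={back,v=1,log=s}
step 10 propose(0,'s'): —
step 11 deliver 0→2: —
step 12 deliver 1→0: —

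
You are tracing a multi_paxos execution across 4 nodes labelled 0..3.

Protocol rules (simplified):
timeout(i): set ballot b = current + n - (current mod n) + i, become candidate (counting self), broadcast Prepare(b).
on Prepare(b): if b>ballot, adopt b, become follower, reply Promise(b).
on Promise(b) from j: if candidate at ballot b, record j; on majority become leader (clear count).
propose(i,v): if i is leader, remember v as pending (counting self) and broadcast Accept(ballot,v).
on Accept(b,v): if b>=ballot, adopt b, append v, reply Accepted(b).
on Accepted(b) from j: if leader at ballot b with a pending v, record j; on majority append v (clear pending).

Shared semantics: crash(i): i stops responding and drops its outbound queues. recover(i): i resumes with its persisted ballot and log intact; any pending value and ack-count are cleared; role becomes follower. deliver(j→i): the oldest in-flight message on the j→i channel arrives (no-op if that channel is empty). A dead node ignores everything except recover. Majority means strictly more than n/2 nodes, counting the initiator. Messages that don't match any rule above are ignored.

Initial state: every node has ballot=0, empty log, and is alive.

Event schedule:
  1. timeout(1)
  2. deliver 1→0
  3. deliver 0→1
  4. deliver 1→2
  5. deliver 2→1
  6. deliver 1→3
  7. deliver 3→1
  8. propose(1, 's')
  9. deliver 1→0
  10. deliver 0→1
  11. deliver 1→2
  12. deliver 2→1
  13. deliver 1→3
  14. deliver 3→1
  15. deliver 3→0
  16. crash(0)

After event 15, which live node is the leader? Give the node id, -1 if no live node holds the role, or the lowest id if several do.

1

step 1 timeout(1): 1={cand,b=5,log=-}
step 2 deliver 1→0: 0={foll,b=5,log=-}
step 3 deliver 0→1: —
step 4 deliver 1→2: 2={foll,b=5,log=-}
step 5 deliver 2→1: 1={lead,b=5,log=-}
step 6 deliver 1→3: 3={foll,b=5,log=-}
step 7 deliver 3→1: —
step 8 propose(1,'s'): —
step 9 deliver 1→0: 0={foll,b=5,log=s}
step 10 deliver 0→1: —
step 11 deliver 1→2: 2={foll,b=5,log=s}
step 12 deliver 2→1: 1={lead,b=5,log=s}
step 13 deliver 1→3: 3={foll,b=5,log=s}
step 14 deliver 3→1: —
step 15 deliver 3→0: —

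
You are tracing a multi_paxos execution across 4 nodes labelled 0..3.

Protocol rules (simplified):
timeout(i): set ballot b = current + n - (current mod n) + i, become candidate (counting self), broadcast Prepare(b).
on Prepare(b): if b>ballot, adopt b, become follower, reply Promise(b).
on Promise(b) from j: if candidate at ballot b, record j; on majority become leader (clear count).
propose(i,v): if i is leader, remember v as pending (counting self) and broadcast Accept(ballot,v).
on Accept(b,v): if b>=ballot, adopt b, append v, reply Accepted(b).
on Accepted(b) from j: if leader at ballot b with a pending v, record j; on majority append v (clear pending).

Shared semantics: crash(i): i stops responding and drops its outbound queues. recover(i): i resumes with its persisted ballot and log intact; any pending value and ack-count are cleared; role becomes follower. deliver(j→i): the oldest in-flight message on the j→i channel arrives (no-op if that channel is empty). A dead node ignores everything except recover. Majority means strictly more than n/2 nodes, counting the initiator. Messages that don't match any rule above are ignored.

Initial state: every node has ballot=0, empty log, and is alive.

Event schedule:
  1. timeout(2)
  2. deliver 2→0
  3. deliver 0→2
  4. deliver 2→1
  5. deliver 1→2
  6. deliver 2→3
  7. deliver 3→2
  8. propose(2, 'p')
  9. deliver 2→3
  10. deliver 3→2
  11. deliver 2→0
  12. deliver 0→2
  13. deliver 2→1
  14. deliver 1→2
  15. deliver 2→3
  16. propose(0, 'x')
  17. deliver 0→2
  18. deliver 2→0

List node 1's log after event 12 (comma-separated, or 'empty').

after 1 — timeout(2): n2:cand/b6/[-]
after 2 — deliver 2→0: n0:foll/b6/[-]
after 3 — deliver 0→2: ·
after 4 — deliver 2→1: n1:foll/b6/[-]
after 5 — deliver 1→2: n2:lead/b6/[-]
after 6 — deliver 2→3: n3:foll/b6/[-]
after 7 — deliver 3→2: ·
after 8 — propose(2,'p'): ·
after 9 — deliver 2→3: n3:foll/b6/[p]
after 10 — deliver 3→2: ·
after 11 — deliver 2→0: n0:foll/b6/[p]
after 12 — deliver 0→2: n2:lead/b6/[p]

empty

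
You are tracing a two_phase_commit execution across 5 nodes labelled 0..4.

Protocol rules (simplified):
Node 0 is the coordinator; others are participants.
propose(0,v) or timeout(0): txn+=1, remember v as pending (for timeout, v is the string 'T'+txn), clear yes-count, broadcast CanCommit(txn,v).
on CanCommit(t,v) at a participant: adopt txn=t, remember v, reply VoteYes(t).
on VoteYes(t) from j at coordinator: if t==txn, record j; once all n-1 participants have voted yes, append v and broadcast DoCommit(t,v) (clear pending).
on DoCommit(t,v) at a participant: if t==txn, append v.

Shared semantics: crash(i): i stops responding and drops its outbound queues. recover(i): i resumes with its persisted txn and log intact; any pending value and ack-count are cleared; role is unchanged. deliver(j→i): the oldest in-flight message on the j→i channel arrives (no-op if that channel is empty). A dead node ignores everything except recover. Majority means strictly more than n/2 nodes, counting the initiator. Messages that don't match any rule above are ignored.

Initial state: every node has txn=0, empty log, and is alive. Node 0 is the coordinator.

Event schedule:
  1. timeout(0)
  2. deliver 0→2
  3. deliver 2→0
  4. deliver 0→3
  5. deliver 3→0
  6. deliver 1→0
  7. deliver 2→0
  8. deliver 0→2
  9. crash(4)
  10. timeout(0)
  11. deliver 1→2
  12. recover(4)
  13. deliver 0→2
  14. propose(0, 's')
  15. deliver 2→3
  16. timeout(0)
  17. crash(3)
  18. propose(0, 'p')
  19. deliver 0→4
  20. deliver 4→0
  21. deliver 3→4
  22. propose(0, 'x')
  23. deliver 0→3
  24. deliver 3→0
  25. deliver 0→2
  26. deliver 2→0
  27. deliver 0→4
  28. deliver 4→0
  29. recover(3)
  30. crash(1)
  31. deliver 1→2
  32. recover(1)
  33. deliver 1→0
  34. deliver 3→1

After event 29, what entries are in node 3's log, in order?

empty

[1] timeout(0) → N0(coor t1 [-])
[2] deliver 0→2 → N2(part t1 [-])
[3] deliver 2→0 → ∅
[4] deliver 0→3 → N3(part t1 [-])
[5] deliver 3→0 → ∅
[6] deliver 1→0 → ∅
[7] deliver 2→0 → ∅
[8] deliver 0→2 → ∅
[9] crash(4) → N4(✗part t0 [-])
[10] timeout(0) → N0(coor t2 [-])
[11] deliver 1→2 → ∅
[12] recover(4) → N4(part t0 [-])
[13] deliver 0→2 → N2(part t2 [-])
[14] propose(0,'s') → N0(coor t3 [-])
[15] deliver 2→3 → ∅
[16] timeout(0) → N0(coor t4 [-])
[17] crash(3) → N3(✗part t1 [-])
[18] propose(0,'p') → N0(coor t5 [-])
[19] deliver 0→4 → N4(part t1 [-])
[20] deliver 4→0 → ∅
[21] deliver 3→4 → ∅
[22] propose(0,'x') → N0(coor t6 [-])
[23] deliver 0→3 → ∅
[24] deliver 3→0 → ∅
[25] deliver 0→2 → N2(part t3 [-])
[26] deliver 2→0 → ∅
[27] deliver 0→4 → N4(part t2 [-])
[28] deliver 4→0 → ∅
[29] recover(3) → N3(part t1 [-])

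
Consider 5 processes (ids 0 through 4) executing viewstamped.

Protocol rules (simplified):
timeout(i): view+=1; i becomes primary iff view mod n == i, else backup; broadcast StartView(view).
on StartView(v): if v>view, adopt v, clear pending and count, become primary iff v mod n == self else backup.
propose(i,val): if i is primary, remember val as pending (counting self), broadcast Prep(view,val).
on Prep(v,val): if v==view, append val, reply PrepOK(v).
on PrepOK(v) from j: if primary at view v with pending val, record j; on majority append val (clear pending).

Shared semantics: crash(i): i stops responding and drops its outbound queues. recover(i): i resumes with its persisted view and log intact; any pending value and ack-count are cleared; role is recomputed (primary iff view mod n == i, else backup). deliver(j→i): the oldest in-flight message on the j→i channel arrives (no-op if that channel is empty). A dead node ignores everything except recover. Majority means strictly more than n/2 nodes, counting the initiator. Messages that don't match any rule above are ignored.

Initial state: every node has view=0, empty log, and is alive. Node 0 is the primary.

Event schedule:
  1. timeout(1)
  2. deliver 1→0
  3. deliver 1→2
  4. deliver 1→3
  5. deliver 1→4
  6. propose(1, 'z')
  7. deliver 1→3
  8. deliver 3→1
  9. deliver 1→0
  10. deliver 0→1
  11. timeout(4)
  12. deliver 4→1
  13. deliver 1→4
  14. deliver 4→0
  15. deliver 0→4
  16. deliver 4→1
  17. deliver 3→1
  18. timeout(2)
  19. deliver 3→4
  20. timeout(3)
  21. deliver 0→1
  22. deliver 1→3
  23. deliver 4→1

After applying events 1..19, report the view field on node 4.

1. timeout(1):  <1:prim v1 ->
2. deliver 1→0:  <0:back v1 ->
3. deliver 1→2:  <2:back v1 ->
4. deliver 1→3:  <3:back v1 ->
5. deliver 1→4:  <4:back v1 ->
6. propose(1,'z'):  nop
7. deliver 1→3:  <3:back v1 z>
8. deliver 3→1:  nop
9. deliver 1→0:  <0:back v1 z>
10. deliver 0→1:  <1:prim v1 z>
11. timeout(4):  <4:back v2 ->
12. deliver 4→1:  <1:back v2 z>
13. deliver 1→4:  nop
14. deliver 4→0:  <0:back v2 z>
15. deliver 0→4:  nop
16. deliver 4→1:  nop
17. deliver 3→1:  nop
18. timeout(2):  <2:prim v2 ->
19. deliver 3→4:  nop

2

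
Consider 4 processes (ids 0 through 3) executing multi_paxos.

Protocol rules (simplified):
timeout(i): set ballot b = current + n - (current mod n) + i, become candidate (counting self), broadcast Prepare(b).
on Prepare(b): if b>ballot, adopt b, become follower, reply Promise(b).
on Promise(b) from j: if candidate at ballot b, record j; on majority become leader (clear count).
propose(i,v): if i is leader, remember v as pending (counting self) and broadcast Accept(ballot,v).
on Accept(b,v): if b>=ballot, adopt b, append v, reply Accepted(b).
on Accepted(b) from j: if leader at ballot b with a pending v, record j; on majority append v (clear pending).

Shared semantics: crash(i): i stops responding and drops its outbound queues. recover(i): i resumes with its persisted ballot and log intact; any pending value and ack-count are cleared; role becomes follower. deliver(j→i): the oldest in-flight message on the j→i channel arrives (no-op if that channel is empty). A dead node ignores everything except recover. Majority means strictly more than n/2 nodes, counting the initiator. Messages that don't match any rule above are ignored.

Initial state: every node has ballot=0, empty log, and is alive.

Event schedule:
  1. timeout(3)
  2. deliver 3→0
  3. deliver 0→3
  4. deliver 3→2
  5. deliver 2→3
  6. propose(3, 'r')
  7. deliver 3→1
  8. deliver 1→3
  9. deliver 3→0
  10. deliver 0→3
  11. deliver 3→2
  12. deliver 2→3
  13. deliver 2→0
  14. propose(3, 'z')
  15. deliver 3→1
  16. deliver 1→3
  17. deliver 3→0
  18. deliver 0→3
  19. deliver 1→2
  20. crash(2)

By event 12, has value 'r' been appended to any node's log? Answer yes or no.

yes

e1 timeout(3): 3[cand,b=7,-]
e2 deliver 3→0: 0[foll,b=7,-]
e3 deliver 0→3: ·
e4 deliver 3→2: 2[foll,b=7,-]
e5 deliver 2→3: 3[lead,b=7,-]
e6 propose(3,'r'): ·
e7 deliver 3→1: 1[foll,b=7,-]
e8 deliver 1→3: ·
e9 deliver 3→0: 0[foll,b=7,r]
e10 deliver 0→3: ·
e11 deliver 3→2: 2[foll,b=7,r]
e12 deliver 2→3: 3[lead,b=7,r]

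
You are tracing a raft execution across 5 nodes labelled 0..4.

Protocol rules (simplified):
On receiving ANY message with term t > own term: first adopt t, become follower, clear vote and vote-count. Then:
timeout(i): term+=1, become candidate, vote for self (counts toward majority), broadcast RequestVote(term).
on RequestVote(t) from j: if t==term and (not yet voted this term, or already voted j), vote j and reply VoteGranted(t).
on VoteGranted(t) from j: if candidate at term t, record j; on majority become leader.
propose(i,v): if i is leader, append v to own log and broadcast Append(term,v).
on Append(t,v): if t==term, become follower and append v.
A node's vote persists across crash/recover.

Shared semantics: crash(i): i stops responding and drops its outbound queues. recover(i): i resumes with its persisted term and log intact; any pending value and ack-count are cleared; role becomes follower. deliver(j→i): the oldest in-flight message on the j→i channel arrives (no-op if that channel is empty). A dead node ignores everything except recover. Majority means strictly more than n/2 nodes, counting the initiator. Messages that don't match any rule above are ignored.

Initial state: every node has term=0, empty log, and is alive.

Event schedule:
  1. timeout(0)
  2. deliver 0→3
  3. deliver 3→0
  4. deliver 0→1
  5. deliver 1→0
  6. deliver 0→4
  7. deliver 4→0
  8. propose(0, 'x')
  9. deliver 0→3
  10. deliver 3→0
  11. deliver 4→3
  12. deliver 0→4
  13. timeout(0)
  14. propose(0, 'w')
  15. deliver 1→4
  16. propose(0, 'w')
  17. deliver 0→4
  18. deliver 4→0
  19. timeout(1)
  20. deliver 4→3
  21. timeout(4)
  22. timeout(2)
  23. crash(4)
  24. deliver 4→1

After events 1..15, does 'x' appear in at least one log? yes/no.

yes

1. timeout(0):  <0:cand t1 ->
2. deliver 0→3:  <3:foll t1 ->
3. deliver 3→0:  nop
4. deliver 0→1:  <1:foll t1 ->
5. deliver 1→0:  <0:lead t1 ->
6. deliver 0→4:  <4:foll t1 ->
7. deliver 4→0:  nop
8. propose(0,'x'):  <0:lead t1 x>
9. deliver 0→3:  <3:foll t1 x>
10. deliver 3→0:  nop
11. deliver 4→3:  nop
12. deliver 0→4:  <4:foll t1 x>
13. timeout(0):  <0:cand t2 x>
14. propose(0,'w'):  nop
15. deliver 1→4:  nop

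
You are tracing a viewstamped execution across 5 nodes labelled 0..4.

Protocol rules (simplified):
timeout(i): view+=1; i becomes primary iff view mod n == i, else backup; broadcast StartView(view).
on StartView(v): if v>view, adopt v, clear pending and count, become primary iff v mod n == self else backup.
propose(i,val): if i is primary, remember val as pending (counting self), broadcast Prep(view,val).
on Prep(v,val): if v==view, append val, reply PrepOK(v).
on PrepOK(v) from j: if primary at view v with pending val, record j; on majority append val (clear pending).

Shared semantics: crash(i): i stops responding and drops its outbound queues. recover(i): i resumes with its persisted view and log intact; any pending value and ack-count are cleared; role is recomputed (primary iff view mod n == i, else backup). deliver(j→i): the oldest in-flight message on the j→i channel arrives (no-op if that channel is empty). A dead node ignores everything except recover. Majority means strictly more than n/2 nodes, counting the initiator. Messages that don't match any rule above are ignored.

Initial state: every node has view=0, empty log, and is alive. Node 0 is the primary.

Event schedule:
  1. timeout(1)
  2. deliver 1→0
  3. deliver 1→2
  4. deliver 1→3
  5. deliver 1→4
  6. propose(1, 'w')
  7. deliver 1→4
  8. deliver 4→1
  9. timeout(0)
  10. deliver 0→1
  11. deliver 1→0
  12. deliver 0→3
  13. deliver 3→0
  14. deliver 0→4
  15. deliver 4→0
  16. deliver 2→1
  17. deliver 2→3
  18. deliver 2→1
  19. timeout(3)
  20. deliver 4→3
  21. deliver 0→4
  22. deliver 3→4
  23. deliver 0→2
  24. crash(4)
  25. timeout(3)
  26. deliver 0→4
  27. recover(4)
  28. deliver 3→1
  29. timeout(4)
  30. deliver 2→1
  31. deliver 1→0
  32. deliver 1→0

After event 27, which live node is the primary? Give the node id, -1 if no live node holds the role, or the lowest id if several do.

after 1 — timeout(1): n1:prim/v1/[-]
after 2 — deliver 1→0: n0:back/v1/[-]
after 3 — deliver 1→2: n2:back/v1/[-]
after 4 — deliver 1→3: n3:back/v1/[-]
after 5 — deliver 1→4: n4:back/v1/[-]
after 6 — propose(1,'w'): ·
after 7 — deliver 1→4: n4:back/v1/[w]
after 8 — deliver 4→1: ·
after 9 — timeout(0): n0:back/v2/[-]
after 10 — deliver 0→1: n1:back/v2/[-]
after 11 — deliver 1→0: ·
after 12 — deliver 0→3: n3:back/v2/[-]
after 13 — deliver 3→0: ·
after 14 — deliver 0→4: n4:back/v2/[w]
after 15 — deliver 4→0: ·
after 16 — deliver 2→1: ·
after 17 — deliver 2→3: ·
after 18 — deliver 2→1: ·
after 19 — timeout(3): n3:prim/v3/[-]
after 20 — deliver 4→3: ·
after 21 — deliver 0→4: ·
after 22 — deliver 3→4: n4:back/v3/[w]
after 23 — deliver 0→2: n2:prim/v2/[-]
after 24 — crash(4): n4:✗back/v3/[w]
after 25 — timeout(3): n3:back/v4/[-]
after 26 — deliver 0→4: ·
after 27 — recover(4): n4:back/v3/[w]

2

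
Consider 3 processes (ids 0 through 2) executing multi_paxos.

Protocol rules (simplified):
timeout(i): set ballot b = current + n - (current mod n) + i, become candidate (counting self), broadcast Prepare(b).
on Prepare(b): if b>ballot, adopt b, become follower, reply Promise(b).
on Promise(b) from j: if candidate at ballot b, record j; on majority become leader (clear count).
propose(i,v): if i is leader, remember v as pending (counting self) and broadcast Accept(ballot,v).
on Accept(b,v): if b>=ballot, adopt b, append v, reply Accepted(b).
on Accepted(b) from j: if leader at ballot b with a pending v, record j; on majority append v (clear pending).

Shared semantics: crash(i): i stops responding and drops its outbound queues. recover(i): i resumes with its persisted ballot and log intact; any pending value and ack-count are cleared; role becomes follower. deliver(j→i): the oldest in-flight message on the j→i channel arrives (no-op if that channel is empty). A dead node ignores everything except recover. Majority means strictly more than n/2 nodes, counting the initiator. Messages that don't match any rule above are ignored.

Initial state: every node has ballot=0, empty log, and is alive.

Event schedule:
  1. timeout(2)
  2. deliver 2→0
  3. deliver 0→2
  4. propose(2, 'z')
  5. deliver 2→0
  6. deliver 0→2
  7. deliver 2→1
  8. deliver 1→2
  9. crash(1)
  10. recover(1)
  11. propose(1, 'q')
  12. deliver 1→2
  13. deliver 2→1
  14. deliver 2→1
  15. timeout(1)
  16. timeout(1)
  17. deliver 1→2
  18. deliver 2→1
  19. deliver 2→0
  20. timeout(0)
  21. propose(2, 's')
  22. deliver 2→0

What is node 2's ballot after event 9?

5

1. timeout(2):  <2:cand b5 ->
2. deliver 2→0:  <0:foll b5 ->
3. deliver 0→2:  <2:lead b5 ->
4. propose(2,'z'):  nop
5. deliver 2→0:  <0:foll b5 z>
6. deliver 0→2:  <2:lead b5 z>
7. deliver 2→1:  <1:foll b5 ->
8. deliver 1→2:  nop
9. crash(1):  <1:✗foll b5 ->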